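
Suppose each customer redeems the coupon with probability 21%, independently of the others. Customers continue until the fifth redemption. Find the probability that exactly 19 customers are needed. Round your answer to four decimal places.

0.0461

Y = trial on which the fifth success occurs; negative binomial, r=5, p=0.21.
P(Y=19) = C(18,4) · p^5 · (1−p)^14
= 3060 · 0.00040841 · 0.036879 = 0.046089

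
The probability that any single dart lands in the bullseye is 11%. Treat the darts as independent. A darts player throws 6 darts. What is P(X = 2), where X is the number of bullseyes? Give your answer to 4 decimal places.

0.1139

X ~ Binomial(n=6, p=0.11).
P(X=2) = C(6,2) · p^2 · (1−p)^4
= 15 · 0.0121 · 0.62742 = 0.113877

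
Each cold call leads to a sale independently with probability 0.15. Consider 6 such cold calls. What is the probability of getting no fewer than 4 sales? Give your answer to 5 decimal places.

0.00589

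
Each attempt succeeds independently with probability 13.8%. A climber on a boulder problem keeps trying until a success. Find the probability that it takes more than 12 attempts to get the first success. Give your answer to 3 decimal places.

Y = number of attempts to the first success; geometric, p = 0.138.
P(Y > 12) = P(first 12 all fail) = (1−p)^12 = 0.16830

0.168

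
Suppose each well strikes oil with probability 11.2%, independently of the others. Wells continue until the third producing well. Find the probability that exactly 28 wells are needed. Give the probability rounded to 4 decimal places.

Y = trial on which the third success occurs; negative binomial, r=3, p=0.112.
P(Y=28) = C(27,2) · p^3 · (1−p)^25
= 351 · 0.0014049 · 0.051324 = 0.025310

0.0253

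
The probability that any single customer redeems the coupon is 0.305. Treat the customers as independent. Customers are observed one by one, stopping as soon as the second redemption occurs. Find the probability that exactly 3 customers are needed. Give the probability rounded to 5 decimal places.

0.12930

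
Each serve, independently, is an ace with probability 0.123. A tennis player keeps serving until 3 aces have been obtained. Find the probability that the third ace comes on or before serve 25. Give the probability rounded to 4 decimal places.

0.6089

Finishing within 25 serves ⇔ at least 3 successes in the first 25. With X ~ Binomial(25, 0.123), P(Y ≤ 25) = 1 − P(X ≤ 2).
  k=0: C(25,0)·0.123^0·0.877^25 = 0.037583
  k=1: C(25,1)·0.123^1·0.877^24 = 0.131776
  k=2: C(25,2)·0.123^2·0.877^23 = 0.221780
1 − 0.391138 = 0.608862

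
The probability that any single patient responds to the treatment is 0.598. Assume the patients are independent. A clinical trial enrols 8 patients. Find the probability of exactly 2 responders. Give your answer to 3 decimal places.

0.042

X ~ Binomial(n=8, p=0.598).
P(X=2) = C(8,2) · p^2 · (1−p)^6
= 28 · 0.3576 · 0.0042204 = 0.04226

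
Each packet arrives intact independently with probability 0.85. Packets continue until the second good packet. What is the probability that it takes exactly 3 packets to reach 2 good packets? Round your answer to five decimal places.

0.21675

Y = trial on which the second success occurs; negative binomial, r=2, p=0.85.
P(Y=3) = C(2,1) · p^2 · (1−p)^1
= 2 · 0.7225 · 0.15 = 0.2167500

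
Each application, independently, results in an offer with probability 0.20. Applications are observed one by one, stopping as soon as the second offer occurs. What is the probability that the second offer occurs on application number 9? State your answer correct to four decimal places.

0.0671

Y = trial on which the second success occurs; negative binomial, r=2, p=0.20.
P(Y=9) = C(8,1) · p^2 · (1−p)^7
= 8 · 0.04 · 0.20972 = 0.067109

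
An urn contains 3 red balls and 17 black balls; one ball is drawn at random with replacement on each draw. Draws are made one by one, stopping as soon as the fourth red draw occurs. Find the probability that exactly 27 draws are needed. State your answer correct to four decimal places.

0.0313

Y = trial on which the fourth success occurs; negative binomial, r=4, p=0.15.
P(Y=27) = C(26,3) · p^4 · (1−p)^23
= 2600 · 0.00050625 · 0.023803 = 0.031331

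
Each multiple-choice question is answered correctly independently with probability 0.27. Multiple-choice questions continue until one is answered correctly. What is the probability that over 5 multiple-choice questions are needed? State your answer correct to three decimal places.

Y = number of multiple-choice questions to the first success; geometric, p = 0.27.
P(Y > 5) = P(first 5 all fail) = (1−p)^5 = 0.20731

0.207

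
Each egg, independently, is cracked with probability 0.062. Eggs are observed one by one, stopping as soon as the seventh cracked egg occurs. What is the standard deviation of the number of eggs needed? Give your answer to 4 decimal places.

41.3294

Y = total eggs until the seventh success; negative binomial with r=7, p=0.062.
SD(Y) = √[r(1−p)/p²] = √(1708.116545) = 41.329367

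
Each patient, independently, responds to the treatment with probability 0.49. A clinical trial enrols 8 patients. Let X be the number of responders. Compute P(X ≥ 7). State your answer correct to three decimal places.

0.031

X ~ Binomial(8, 0.49); P(X ≥ 7) = Σ C(8,k) p^k (1−p)^(8−k) over k:
  k=7: C(8,7)·0.49^7·0.51^1 = 0.02767
  k=8: C(8,8)·0.49^8·0.51^0 = 0.00332
Total = 0.03099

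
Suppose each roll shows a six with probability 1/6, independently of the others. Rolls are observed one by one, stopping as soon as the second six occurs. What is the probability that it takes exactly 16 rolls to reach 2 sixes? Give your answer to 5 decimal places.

Y = trial on which the second success occurs; negative binomial, r=2, p=0.166667.
P(Y=16) = C(15,1) · p^2 · (1−p)^14
= 15 · 0.027778 · 0.077887 = 0.0324527

0.03245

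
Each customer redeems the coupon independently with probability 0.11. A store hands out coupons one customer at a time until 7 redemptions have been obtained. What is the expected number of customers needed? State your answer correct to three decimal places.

Y = total customers until the seventh success; negative binomial with r=7, p=0.11.
E[Y] = r / p = 7 / 0.11 = 63.63636

63.636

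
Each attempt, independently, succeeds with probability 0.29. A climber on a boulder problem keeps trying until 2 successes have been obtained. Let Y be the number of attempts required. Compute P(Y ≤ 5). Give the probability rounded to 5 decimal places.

Finishing within 5 attempts ⇔ at least 2 successes in the first 5. With X ~ Binomial(5, 0.29), P(Y ≤ 5) = 1 − P(X ≤ 1).
  k=0: C(5,0)·0.29^0·0.71^5 = 0.1804229
  k=1: C(5,1)·0.29^1·0.71^4 = 0.3684694
1 − 0.5488923 = 0.4511077

0.45111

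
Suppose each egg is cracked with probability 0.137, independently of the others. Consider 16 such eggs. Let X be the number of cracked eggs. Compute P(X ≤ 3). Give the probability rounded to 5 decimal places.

X ~ Binomial(16, 0.137); P(X ≤ 3) = Σ C(16,k) p^k (1−p)^(16−k) over k:
  k=0: C(16,0)·0.137^0·0.863^16 = 0.0946614
  k=1: C(16,1)·0.137^1·0.863^15 = 0.2404377
  k=2: C(16,2)·0.137^2·0.863^14 = 0.2862685
  k=3: C(16,3)·0.137^3·0.863^13 = 0.2120753
Total = 0.8334428

0.83344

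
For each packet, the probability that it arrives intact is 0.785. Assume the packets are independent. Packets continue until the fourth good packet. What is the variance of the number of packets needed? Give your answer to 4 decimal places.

Y = total packets until the fourth success; negative binomial with r=4, p=0.785.
Var(Y) = r(1−p)/p² = 4·0.215 / 0.785² = 1.395594

1.3956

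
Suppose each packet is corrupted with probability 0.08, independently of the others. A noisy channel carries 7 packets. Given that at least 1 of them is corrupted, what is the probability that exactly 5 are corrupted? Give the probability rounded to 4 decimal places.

0.0001

X ~ Binomial(7, 0.08). Want P(X=5 | X≥1) = P(X=5) / P(X≥1).
P(X=5) = C(7,5)·0.08^5·0.92^2 = 0.000058
P(X≥1) = 1 − 0.557847 = 0.442153
Ratio = 0.000058 / 0.442153 = 0.000132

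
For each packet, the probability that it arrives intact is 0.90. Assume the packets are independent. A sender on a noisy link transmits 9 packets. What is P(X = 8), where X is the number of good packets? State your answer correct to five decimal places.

X ~ Binomial(n=9, p=0.90).
P(X=8) = C(9,8) · p^8 · (1−p)^1
= 9 · 0.43047 · 0.1 = 0.3874205

0.38742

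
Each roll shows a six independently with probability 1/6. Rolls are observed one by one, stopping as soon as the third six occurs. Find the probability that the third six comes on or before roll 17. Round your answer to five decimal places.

Finishing within 17 rolls ⇔ at least 3 successes in the first 17. With X ~ Binomial(17, 0.166667), P(Y ≤ 17) = 1 − P(X ≤ 2).
  k=0: C(17,0)·0.166667^0·0.833333^17 = 0.0450732
  k=1: C(17,1)·0.166667^1·0.833333^16 = 0.1532490
  k=2: C(17,2)·0.166667^2·0.833333^15 = 0.2451984
1 − 0.4435207 = 0.5564793

0.55648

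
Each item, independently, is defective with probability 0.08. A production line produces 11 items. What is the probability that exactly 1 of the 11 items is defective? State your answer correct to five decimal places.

0.38226

X ~ Binomial(n=11, p=0.08).
P(X=1) = C(11,1) · p^1 · (1−p)^10
= 11 · 0.08 · 0.43439 = 0.3822618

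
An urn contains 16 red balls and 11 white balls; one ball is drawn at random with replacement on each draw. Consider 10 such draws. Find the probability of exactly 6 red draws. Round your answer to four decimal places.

0.2505

X ~ Binomial(n=10, p=0.592593).
P(X=6) = C(10,6) · p^6 · (1−p)^4
= 210 · 0.043305 · 0.02755 = 0.250537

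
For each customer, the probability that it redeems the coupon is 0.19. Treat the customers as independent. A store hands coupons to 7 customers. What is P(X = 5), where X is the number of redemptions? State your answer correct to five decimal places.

0.00341

X ~ Binomial(n=7, p=0.19).
P(X=5) = C(7,5) · p^5 · (1−p)^2
= 21 · 0.00024761 · 0.6561 = 0.0034116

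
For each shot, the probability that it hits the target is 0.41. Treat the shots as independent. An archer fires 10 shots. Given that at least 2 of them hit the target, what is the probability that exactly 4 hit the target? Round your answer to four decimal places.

0.2609

X ~ Binomial(10, 0.41). Want P(X=4 | X≥2) = P(X=4) / P(X≥2).
P(X=4) = C(10,4)·0.41^4·0.59^6 = 0.250303
P(X≥2) = 1 − 0.005111 − 0.035518 = 0.959371
Ratio = 0.250303 / 0.959371 = 0.260904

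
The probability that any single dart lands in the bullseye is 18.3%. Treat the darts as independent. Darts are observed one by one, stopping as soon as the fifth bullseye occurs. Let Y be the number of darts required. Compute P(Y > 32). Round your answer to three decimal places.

0.278

Needing more than 32 darts ⇔ fewer than 5 successes in the first 32. With X ~ Binomial(32, 0.183), P(Y > 32) = P(X ≤ 4).
  k=0: C(32,0)·0.183^0·0.817^32 = 0.00155
  k=1: C(32,1)·0.183^1·0.817^31 = 0.01113
  k=2: C(32,2)·0.183^2·0.817^30 = 0.03864
  k=3: C(32,3)·0.183^3·0.817^29 = 0.08655
  k=4: C(32,4)·0.183^4·0.817^28 = 0.14055
P(X ≤ 4) = 0.27843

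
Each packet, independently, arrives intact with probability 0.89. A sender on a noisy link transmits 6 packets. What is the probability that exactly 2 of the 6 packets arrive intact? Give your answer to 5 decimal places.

X ~ Binomial(n=6, p=0.89).
P(X=2) = C(6,2) · p^2 · (1−p)^4
= 15 · 0.7921 · 0.00014641 = 0.0017396

0.00174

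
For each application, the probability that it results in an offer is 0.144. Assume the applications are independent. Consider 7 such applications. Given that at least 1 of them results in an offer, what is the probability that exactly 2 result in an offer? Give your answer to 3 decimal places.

X ~ Binomial(7, 0.144). Want P(X=2 | X≥1) = P(X=2) / P(X≥1).
P(X=2) = C(7,2)·0.144^2·0.856^5 = 0.20013
P(X≥1) = 1 − 0.33676 = 0.66324
Ratio = 0.20013 / 0.66324 = 0.30175

0.302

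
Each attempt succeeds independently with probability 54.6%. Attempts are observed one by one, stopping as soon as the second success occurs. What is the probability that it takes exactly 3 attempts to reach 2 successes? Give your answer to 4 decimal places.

0.2707

Y = trial on which the second success occurs; negative binomial, r=2, p=0.546.
P(Y=3) = C(2,1) · p^2 · (1−p)^1
= 2 · 0.29812 · 0.454 = 0.270689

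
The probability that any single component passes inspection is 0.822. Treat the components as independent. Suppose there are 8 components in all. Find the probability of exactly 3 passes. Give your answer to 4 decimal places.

X ~ Binomial(n=8, p=0.822).
P(X=3) = C(8,3) · p^3 · (1−p)^5
= 56 · 0.55541 · 0.00017869 = 0.005558

0.0056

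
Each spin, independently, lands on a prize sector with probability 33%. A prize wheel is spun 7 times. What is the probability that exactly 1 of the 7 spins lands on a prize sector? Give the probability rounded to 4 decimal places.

0.2090

X ~ Binomial(n=7, p=0.33).
P(X=1) = C(7,1) · p^1 · (1−p)^6
= 7 · 0.33 · 0.090458 = 0.208959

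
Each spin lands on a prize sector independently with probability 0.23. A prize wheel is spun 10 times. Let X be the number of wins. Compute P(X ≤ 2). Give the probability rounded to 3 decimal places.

0.586

X ~ Binomial(10, 0.23); P(X ≤ 2) = Σ C(10,k) p^k (1−p)^(10−k) over k:
  k=0: C(10,0)·0.23^0·0.77^10 = 0.07327
  k=1: C(10,1)·0.23^1·0.77^9 = 0.21885
  k=2: C(10,2)·0.23^2·0.77^8 = 0.29417
Total = 0.58628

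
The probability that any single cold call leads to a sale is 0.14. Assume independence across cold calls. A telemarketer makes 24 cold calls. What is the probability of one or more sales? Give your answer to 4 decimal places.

0.9732

P(at least one) = 1 − P(none) = 1 − (1 − 0.14)^24
= 1 − 0.026789 = 0.973211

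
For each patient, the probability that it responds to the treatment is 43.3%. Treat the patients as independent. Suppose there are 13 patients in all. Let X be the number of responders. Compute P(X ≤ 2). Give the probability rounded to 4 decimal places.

0.0353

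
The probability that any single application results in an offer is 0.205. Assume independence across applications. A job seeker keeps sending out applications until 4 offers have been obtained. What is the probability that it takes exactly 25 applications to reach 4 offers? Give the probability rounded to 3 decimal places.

0.029

Y = trial on which the fourth success occurs; negative binomial, r=4, p=0.205.
P(Y=25) = C(24,3) · p^4 · (1−p)^21
= 2024 · 0.0017661 · 0.0080856 = 0.02890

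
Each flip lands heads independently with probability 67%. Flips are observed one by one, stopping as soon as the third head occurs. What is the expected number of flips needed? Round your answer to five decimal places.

Y = total flips until the third success; negative binomial with r=3, p=0.67.
E[Y] = r / p = 3 / 0.67 = 4.4776119

4.47761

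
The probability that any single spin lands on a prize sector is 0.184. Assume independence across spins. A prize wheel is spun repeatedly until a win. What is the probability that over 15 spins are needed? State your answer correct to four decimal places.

0.0474

Y = number of spins to the first success; geometric, p = 0.184.
P(Y > 15) = P(first 15 all fail) = (1−p)^15 = 0.047354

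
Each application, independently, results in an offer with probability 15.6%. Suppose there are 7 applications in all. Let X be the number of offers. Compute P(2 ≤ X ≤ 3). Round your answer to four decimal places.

0.2863

X ~ Binomial(7, 0.156); P(2 ≤ X ≤ 3) = Σ C(7,k) p^k (1−p)^(7−k) over k:
  k=2: C(7,2)·0.156^2·0.844^5 = 0.218867
  k=3: C(7,3)·0.156^3·0.844^4 = 0.067424
Total = 0.286291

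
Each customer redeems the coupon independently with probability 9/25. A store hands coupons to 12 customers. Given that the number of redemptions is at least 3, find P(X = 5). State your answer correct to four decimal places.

X ~ Binomial(12, 0.36). Want P(X=5 | X≥3) = P(X=5) / P(X≥3).
P(X=5) = C(12,5)·0.36^5·0.64^7 = 0.210619
P(X≥3) = 1 − 0.004722 − 0.031876 − 0.098616 = 0.864785
Ratio = 0.210619 / 0.864785 = 0.243551

0.2436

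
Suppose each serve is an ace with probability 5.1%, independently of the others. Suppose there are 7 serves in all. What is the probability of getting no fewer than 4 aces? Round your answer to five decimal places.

X ~ Binomial(7, 0.051); P(X ≥ 4) = Σ C(7,k) p^k (1−p)^(7−k) over k:
  k=4: C(7,4)·0.051^4·0.949^3 = 0.0002024
  k=5: C(7,5)·0.051^5·0.949^2 = 0.0000065
  k=6: C(7,6)·0.051^6·0.949^1 = 0.0000001
  k=7: C(7,7)·0.051^7·0.949^0 = 0.0000000
Total = 0.0002090

0.00021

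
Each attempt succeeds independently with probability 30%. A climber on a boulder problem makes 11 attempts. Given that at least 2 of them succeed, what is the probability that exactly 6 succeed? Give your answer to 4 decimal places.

0.0638

X ~ Binomial(11, 0.30). Want P(X=6 | X≥2) = P(X=6) / P(X≥2).
P(X=6) = C(11,6)·0.30^6·0.70^5 = 0.056606
P(X≥2) = 1 − 0.019773 − 0.093217 = 0.887010
Ratio = 0.056606 / 0.887010 = 0.063816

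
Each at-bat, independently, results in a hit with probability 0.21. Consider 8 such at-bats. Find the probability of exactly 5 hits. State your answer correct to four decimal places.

0.0113

X ~ Binomial(n=8, p=0.21).
P(X=5) = C(8,5) · p^5 · (1−p)^3
= 56 · 0.00040841 · 0.49304 = 0.011276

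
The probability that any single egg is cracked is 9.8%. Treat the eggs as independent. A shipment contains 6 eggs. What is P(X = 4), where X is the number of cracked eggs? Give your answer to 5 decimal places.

0.00113

X ~ Binomial(n=6, p=0.098).
P(X=4) = C(6,4) · p^4 · (1−p)^2
= 15 · 9.2237e-05 · 0.8136 = 0.0011257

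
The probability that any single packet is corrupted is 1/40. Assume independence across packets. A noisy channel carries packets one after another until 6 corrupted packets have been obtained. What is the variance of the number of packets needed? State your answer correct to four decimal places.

Y = total packets until the sixth success; negative binomial with r=6, p=0.025.
Var(Y) = r(1−p)/p² = 6·0.975 / 0.025² = 9360.000000

9360.0000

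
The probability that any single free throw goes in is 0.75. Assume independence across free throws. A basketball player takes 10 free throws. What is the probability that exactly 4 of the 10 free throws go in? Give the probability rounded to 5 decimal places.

X ~ Binomial(n=10, p=0.75).
P(X=4) = C(10,4) · p^4 · (1−p)^6
= 210 · 0.31641 · 0.00024414 = 0.0162220

0.01622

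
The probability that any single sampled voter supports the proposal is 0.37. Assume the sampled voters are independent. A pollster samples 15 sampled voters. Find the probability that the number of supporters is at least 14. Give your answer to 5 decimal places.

X ~ Binomial(15, 0.37); P(X ≥ 14) = Σ C(15,k) p^k (1−p)^(15−k) over k:
  k=14: C(15,14)·0.37^14·0.63^1 = 0.0000085
  k=15: C(15,15)·0.37^15·0.63^0 = 0.0000003
Total = 0.0000088

0.00001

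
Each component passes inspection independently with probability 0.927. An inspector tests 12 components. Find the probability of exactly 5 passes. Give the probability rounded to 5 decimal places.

X ~ Binomial(n=12, p=0.927).
P(X=5) = C(12,5) · p^5 · (1−p)^7
= 792 · 0.68454 · 1.1047e-08 = 0.0000060

0.00001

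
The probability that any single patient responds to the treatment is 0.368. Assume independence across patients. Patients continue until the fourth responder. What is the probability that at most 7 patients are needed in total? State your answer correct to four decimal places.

Finishing within 7 patients ⇔ at least 4 successes in the first 7. With X ~ Binomial(7, 0.368), P(Y ≤ 7) = 1 − P(X ≤ 3).
  k=0: C(7,0)·0.368^0·0.632^7 = 0.040274
  k=1: C(7,1)·0.368^1·0.632^6 = 0.164153
  k=2: C(7,2)·0.368^2·0.632^5 = 0.286748
  k=3: C(7,3)·0.368^3·0.632^4 = 0.278279
1 − 0.769453 = 0.230547

0.2305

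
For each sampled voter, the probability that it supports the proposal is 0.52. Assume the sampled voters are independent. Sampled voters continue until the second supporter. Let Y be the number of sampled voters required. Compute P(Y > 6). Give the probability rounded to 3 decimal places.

0.092

Needing more than 6 sampled voters ⇔ fewer than 2 successes in the first 6. With X ~ Binomial(6, 0.52), P(Y > 6) = P(X ≤ 1).
  k=0: C(6,0)·0.52^0·0.48^6 = 0.01223
  k=1: C(6,1)·0.52^1·0.48^5 = 0.07950
P(X ≤ 1) = 0.09173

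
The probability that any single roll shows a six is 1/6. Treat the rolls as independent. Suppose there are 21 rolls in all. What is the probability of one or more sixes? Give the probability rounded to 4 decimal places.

0.9783

P(at least one) = 1 − P(none) = 1 − (1 − 0.166667)^21
= 1 − 0.021737 = 0.978263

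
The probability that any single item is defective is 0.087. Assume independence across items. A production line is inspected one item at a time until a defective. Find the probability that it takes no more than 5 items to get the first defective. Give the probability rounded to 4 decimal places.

0.3656

Y = number of items to the first success; geometric, p = 0.087.
P(Y ≤ 5) = 1 − (1−p)^5 = 1 − 0.634386 = 0.365614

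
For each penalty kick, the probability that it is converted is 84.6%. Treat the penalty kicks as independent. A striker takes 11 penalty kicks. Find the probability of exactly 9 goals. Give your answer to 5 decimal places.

0.28956

X ~ Binomial(n=11, p=0.846).
P(X=9) = C(11,9) · p^9 · (1−p)^2
= 55 · 0.22199 · 0.023716 = 0.2895592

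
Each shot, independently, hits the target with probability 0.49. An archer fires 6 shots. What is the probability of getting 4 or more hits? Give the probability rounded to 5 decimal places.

X ~ Binomial(6, 0.49); P(X ≥ 4) = Σ C(6,k) p^k (1−p)^(6−k) over k:
  k=4: C(6,4)·0.49^4·0.51^2 = 0.2249137
  k=5: C(6,5)·0.49^5·0.51^1 = 0.0864374
  k=6: C(6,6)·0.49^6·0.51^0 = 0.0138413
Total = 0.3251924

0.32519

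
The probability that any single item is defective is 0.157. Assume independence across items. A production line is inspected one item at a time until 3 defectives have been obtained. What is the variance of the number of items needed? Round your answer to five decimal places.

102.60051

Y = total items until the third success; negative binomial with r=3, p=0.157.
Var(Y) = r(1−p)/p² = 3·0.843 / 0.157² = 102.6005112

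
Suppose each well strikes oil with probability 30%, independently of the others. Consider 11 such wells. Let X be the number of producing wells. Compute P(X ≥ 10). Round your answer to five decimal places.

X ~ Binomial(11, 0.30); P(X ≥ 10) = Σ C(11,k) p^k (1−p)^(11−k) over k:
  k=10: C(11,10)·0.30^10·0.70^1 = 0.0000455
  k=11: C(11,11)·0.30^11·0.70^0 = 0.0000018
Total = 0.0000472

0.00005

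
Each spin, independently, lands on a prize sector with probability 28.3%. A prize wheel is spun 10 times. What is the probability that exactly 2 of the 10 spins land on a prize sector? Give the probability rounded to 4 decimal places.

X ~ Binomial(n=10, p=0.283).
P(X=2) = C(10,2) · p^2 · (1−p)^8
= 45 · 0.080089 · 0.069848 = 0.251732

0.2517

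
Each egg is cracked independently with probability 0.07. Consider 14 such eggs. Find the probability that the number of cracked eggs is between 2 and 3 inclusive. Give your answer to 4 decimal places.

X ~ Binomial(14, 0.07); P(2 ≤ X ≤ 3) = Σ C(14,k) p^k (1−p)^(14−k) over k:
  k=2: C(14,2)·0.07^2·0.93^12 = 0.186652
  k=3: C(14,3)·0.07^3·0.93^11 = 0.056196
Total = 0.242848

0.2428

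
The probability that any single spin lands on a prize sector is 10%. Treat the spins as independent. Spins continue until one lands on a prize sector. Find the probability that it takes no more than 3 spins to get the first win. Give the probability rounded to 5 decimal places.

0.27100

Y = number of spins to the first success; geometric, p = 0.10.
P(Y ≤ 3) = 1 − (1−p)^3 = 1 − 0.7290000 = 0.2710000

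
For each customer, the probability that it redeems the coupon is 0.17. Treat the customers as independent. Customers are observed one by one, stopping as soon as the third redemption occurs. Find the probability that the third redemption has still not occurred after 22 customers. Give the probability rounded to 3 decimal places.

0.252

Needing more than 22 customers ⇔ fewer than 3 successes in the first 22. With X ~ Binomial(22, 0.17), P(Y > 22) = P(X ≤ 2).
  k=0: C(22,0)·0.17^0·0.83^22 = 0.01659
  k=1: C(22,1)·0.17^1·0.83^21 = 0.07473
  k=2: C(22,2)·0.17^2·0.83^20 = 0.16072
P(X ≤ 2) = 0.25204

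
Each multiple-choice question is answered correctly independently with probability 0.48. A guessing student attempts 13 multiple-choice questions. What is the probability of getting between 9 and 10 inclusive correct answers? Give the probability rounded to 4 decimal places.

X ~ Binomial(13, 0.48); P(9 ≤ X ≤ 10) = Σ C(13,k) p^k (1−p)^(13−k) over k:
  k=9: C(13,9)·0.48^9·0.52^4 = 0.070712
  k=10: C(13,10)·0.48^10·0.52^3 = 0.026109
Total = 0.096820

0.0968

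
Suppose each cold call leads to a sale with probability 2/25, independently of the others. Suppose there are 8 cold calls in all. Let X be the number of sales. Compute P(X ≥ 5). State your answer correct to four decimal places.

0.0001

X ~ Binomial(8, 0.08); P(X ≥ 5) = Σ C(8,k) p^k (1−p)^(8−k) over k:
  k=5: C(8,5)·0.08^5·0.92^3 = 0.000143
  k=6: C(8,6)·0.08^6·0.92^2 = 0.000006
  k=7: C(8,7)·0.08^7·0.92^1 = 0.000000
  k=8: C(8,8)·0.08^8·0.92^0 = 0.000000
Total = 0.000149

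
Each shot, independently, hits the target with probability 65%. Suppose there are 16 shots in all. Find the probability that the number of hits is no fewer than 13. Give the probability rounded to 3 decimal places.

0.134

X ~ Binomial(16, 0.65); P(X ≥ 13) = Σ C(16,k) p^k (1−p)^(16−k) over k:
  k=13: C(16,13)·0.65^13·0.35^3 = 0.08877
  k=14: C(16,14)·0.65^14·0.35^2 = 0.03533
  k=15: C(16,15)·0.65^15·0.35^1 = 0.00875
  k=16: C(16,16)·0.65^16·0.35^0 = 0.00102
Total = 0.13386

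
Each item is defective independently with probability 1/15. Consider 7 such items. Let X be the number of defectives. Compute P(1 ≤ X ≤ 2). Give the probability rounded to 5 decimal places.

X ~ Binomial(7, 0.066667); P(1 ≤ X ≤ 2) = Σ C(7,k) p^k (1−p)^(7−k) over k:
  k=1: C(7,1)·0.066667^1·0.933333^6 = 0.3084803
  k=2: C(7,2)·0.066667^2·0.933333^5 = 0.0661029
Total = 0.3745832

0.37458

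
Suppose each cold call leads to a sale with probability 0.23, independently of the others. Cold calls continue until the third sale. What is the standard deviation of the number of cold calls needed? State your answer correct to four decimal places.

Y = total cold calls until the third success; negative binomial with r=3, p=0.23.
SD(Y) = √[r(1−p)/p²] = √(43.667297) = 6.608124

6.6081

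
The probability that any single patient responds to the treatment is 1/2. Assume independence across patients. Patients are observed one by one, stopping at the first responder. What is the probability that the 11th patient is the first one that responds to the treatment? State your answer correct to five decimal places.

0.00049

Geometric (trials to first success), p = 0.50.
P(Y = 11) = (1−p)^10 · p = 0.00097656 · 0.50 = 0.0004883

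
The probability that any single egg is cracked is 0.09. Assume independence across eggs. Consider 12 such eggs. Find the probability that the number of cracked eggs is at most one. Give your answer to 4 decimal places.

0.7052

X ~ Binomial(12, 0.09); P(X ≤ 1) = Σ C(12,k) p^k (1−p)^(12−k) over k:
  k=0: C(12,0)·0.09^0·0.91^12 = 0.322475
  k=1: C(12,1)·0.09^1·0.91^11 = 0.382718
Total = 0.705194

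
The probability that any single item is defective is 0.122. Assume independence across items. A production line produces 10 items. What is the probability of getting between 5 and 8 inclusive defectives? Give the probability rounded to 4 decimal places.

0.0040

X ~ Binomial(10, 0.122); P(5 ≤ X ≤ 8) = Σ C(10,k) p^k (1−p)^(10−k) over k:
  k=5: C(10,5)·0.122^5·0.878^5 = 0.003554
  k=6: C(10,6)·0.122^6·0.878^4 = 0.000411
  k=7: C(10,7)·0.122^7·0.878^3 = 0.000033
  k=8: C(10,8)·0.122^8·0.878^2 = 0.000002
Total = 0.003999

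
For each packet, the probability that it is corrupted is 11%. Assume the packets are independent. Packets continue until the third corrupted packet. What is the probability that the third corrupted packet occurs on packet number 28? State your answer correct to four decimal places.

Y = trial on which the third success occurs; negative binomial, r=3, p=0.11.
P(Y=28) = C(27,2) · p^3 · (1−p)^25
= 351 · 0.001331 · 0.054294 = 0.025365

0.0254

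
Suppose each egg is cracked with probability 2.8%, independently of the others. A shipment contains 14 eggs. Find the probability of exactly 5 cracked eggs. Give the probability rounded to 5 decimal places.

0.00003

X ~ Binomial(n=14, p=0.028).
P(X=5) = C(14,5) · p^5 · (1−p)^9
= 2002 · 1.721e-08 · 0.77446 = 0.0000267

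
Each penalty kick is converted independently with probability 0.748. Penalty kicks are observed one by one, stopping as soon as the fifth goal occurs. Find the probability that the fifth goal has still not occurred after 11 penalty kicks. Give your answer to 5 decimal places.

0.00792

Needing more than 11 penalty kicks ⇔ fewer than 5 successes in the first 11. With X ~ Binomial(11, 0.748), P(Y > 11) = P(X ≤ 4).
  k=0: C(11,0)·0.748^0·0.252^11 = 0.0000003
  k=1: C(11,1)·0.748^1·0.252^10 = 0.0000085
  k=2: C(11,2)·0.748^2·0.252^9 = 0.0001261
  k=3: C(11,3)·0.748^3·0.252^8 = 0.0011230
  k=4: C(11,4)·0.748^4·0.252^7 = 0.0066669
P(X ≤ 4) = 0.0079248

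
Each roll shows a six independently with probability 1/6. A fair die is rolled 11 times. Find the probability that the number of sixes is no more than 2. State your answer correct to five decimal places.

0.72678

X ~ Binomial(11, 0.166667); P(X ≤ 2) = Σ C(11,k) p^k (1−p)^(11−k) over k:
  k=0: C(11,0)·0.166667^0·0.833333^11 = 0.1345880
  k=1: C(11,1)·0.166667^1·0.833333^10 = 0.2960936
  k=2: C(11,2)·0.166667^2·0.833333^9 = 0.2960936
Total = 0.7267751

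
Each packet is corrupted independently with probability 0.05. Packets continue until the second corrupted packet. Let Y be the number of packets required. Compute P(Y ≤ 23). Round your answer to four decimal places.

0.3206

Finishing within 23 packets ⇔ at least 2 successes in the first 23. With X ~ Binomial(23, 0.05), P(Y ≤ 23) = 1 − P(X ≤ 1).
  k=0: C(23,0)·0.05^0·0.95^23 = 0.307357
  k=1: C(23,1)·0.05^1·0.95^22 = 0.372064
1 − 0.679420 = 0.320580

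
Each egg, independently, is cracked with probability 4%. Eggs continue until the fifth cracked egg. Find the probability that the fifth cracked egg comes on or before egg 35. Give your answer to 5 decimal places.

0.01221

Finishing within 35 eggs ⇔ at least 5 successes in the first 35. With X ~ Binomial(35, 0.04), P(Y ≤ 35) = 1 − P(X ≤ 4).
  k=0: C(35,0)·0.04^0·0.96^35 = 0.2396035
  k=1: C(35,1)·0.04^1·0.96^34 = 0.3494218
  k=2: C(35,2)·0.04^2·0.96^33 = 0.2475071
  k=3: C(35,3)·0.04^3·0.96^32 = 0.1134407
  k=4: C(35,4)·0.04^4·0.96^31 = 0.0378136
1 − 0.9877867 = 0.0122133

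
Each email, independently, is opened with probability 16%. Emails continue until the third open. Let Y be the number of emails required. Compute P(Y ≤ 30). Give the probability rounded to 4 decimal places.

0.8796

Finishing within 30 emails ⇔ at least 3 successes in the first 30. With X ~ Binomial(30, 0.16), P(Y ≤ 30) = 1 − P(X ≤ 2).
  k=0: C(30,0)·0.16^0·0.84^30 = 0.005350
  k=1: C(30,1)·0.16^1·0.84^29 = 0.030573
  k=2: C(30,2)·0.16^2·0.84^28 = 0.084440
1 − 0.120364 = 0.879636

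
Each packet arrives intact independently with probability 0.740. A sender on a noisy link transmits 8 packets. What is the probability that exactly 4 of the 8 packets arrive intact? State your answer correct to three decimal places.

X ~ Binomial(n=8, p=0.74).
P(X=4) = C(8,4) · p^4 · (1−p)^4
= 70 · 0.29987 · 0.0045698 = 0.09592

0.096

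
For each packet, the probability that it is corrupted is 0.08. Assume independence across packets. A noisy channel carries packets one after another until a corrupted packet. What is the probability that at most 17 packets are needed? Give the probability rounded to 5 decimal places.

Y = number of packets to the first success; geometric, p = 0.08.
P(Y ≤ 17) = 1 − (1−p)^17 = 1 − 0.2423221 = 0.7576779

0.75768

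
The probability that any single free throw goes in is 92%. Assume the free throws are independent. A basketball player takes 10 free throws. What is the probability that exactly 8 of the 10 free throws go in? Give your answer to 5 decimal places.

0.14781

X ~ Binomial(n=10, p=0.92).
P(X=8) = C(10,8) · p^8 · (1−p)^2
= 45 · 0.51322 · 0.0064 = 0.1478070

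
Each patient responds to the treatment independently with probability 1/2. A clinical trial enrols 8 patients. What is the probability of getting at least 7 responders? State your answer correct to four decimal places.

X ~ Binomial(8, 0.50); P(X ≥ 7) = Σ C(8,k) p^k (1−p)^(8−k) over k:
  k=7: C(8,7)·0.50^7·0.50^1 = 0.031250
  k=8: C(8,8)·0.50^8·0.50^0 = 0.003906
Total = 0.035156

0.0352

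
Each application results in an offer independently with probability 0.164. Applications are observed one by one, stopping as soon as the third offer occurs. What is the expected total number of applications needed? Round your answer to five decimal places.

18.29268

Y = total applications until the third success; negative binomial with r=3, p=0.164.
E[Y] = r / p = 3 / 0.164 = 18.2926829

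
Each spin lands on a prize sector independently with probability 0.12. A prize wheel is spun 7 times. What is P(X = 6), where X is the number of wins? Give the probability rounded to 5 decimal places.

0.00002

X ~ Binomial(n=7, p=0.12).
P(X=6) = C(7,6) · p^6 · (1−p)^1
= 7 · 2.986e-06 · 0.88 = 0.0000184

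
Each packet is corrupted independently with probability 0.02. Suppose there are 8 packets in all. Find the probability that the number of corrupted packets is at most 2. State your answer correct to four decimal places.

0.9996

X ~ Binomial(8, 0.02); P(X ≤ 2) = Σ C(8,k) p^k (1−p)^(8−k) over k:
  k=0: C(8,0)·0.02^0·0.98^8 = 0.850763
  k=1: C(8,1)·0.02^1·0.98^7 = 0.138900
  k=2: C(8,2)·0.02^2·0.98^6 = 0.009921
Total = 0.999585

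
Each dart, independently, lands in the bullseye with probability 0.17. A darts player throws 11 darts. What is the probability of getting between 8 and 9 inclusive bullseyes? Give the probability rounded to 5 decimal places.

0.00007

X ~ Binomial(11, 0.17); P(8 ≤ X ≤ 9) = Σ C(11,k) p^k (1−p)^(11−k) over k:
  k=8: C(11,8)·0.17^8·0.83^3 = 0.0000658
  k=9: C(11,9)·0.17^9·0.83^2 = 0.0000045
Total = 0.0000703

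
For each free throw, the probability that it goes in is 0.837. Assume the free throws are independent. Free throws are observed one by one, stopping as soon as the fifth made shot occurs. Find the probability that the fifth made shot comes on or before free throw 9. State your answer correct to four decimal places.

0.9919

Finishing within 9 free throws ⇔ at least 5 successes in the first 9. With X ~ Binomial(9, 0.837), P(Y ≤ 9) = 1 − P(X ≤ 4).
  k=0: C(9,0)·0.837^0·0.163^9 = 0.000000
  k=1: C(9,1)·0.837^1·0.163^8 = 0.000004
  k=2: C(9,2)·0.837^2·0.163^7 = 0.000077
  k=3: C(9,3)·0.837^3·0.163^6 = 0.000924
  k=4: C(9,4)·0.837^4·0.163^5 = 0.007116
1 − 0.008120 = 0.991880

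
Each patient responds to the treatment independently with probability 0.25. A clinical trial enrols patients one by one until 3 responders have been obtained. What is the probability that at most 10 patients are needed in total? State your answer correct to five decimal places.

0.47441

Finishing within 10 patients ⇔ at least 3 successes in the first 10. With X ~ Binomial(10, 0.25), P(Y ≤ 10) = 1 − P(X ≤ 2).
  k=0: C(10,0)·0.25^0·0.75^10 = 0.0563135
  k=1: C(10,1)·0.25^1·0.75^9 = 0.1877117
  k=2: C(10,2)·0.25^2·0.75^8 = 0.2815676
1 − 0.5255928 = 0.4744072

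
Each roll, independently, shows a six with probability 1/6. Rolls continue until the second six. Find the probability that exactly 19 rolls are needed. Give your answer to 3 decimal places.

Y = trial on which the second success occurs; negative binomial, r=2, p=0.166667.
P(Y=19) = C(18,1) · p^2 · (1−p)^17
= 18 · 0.027778 · 0.045073 = 0.02254

0.023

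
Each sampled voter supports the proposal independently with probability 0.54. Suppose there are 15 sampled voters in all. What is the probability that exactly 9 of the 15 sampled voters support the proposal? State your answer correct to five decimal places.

X ~ Binomial(n=15, p=0.54).
P(X=9) = C(15,9) · p^9 · (1−p)^6
= 5005 · 0.0039043 · 0.0094743 = 0.1851377

0.18514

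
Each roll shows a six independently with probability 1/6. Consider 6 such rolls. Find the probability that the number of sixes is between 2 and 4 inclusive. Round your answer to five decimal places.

X ~ Binomial(6, 0.166667); P(2 ≤ X ≤ 4) = Σ C(6,k) p^k (1−p)^(6−k) over k:
  k=2: C(6,2)·0.166667^2·0.833333^4 = 0.2009388
  k=3: C(6,3)·0.166667^3·0.833333^3 = 0.0535837
  k=4: C(6,4)·0.166667^4·0.833333^2 = 0.0080376
Total = 0.2625600

0.26256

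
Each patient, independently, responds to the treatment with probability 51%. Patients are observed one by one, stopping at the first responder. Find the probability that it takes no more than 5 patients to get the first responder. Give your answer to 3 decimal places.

0.972

Y = number of patients to the first success; geometric, p = 0.51.
P(Y ≤ 5) = 1 − (1−p)^5 = 1 − 0.02825 = 0.97175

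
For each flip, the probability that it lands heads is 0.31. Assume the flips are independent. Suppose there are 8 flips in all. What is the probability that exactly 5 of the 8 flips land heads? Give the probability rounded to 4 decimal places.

0.0527

X ~ Binomial(n=8, p=0.31).
P(X=5) = C(8,5) · p^5 · (1−p)^3
= 56 · 0.0028629 · 0.32851 = 0.052668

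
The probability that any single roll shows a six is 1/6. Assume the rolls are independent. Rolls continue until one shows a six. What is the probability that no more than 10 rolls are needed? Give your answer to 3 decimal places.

Y = number of rolls to the first success; geometric, p = 0.166667.
P(Y ≤ 10) = 1 − (1−p)^10 = 1 − 0.16151 = 0.83849

0.838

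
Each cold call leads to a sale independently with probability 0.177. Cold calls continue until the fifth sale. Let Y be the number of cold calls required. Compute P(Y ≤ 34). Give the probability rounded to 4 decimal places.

0.7435

Finishing within 34 cold calls ⇔ at least 5 successes in the first 34. With X ~ Binomial(34, 0.177), P(Y ≤ 34) = 1 − P(X ≤ 4).
  k=0: C(34,0)·0.177^0·0.823^34 = 0.001329
  k=1: C(34,1)·0.177^1·0.823^33 = 0.009720
  k=2: C(34,2)·0.177^2·0.823^32 = 0.034491
  k=3: C(34,3)·0.177^3·0.823^31 = 0.079124
  k=4: C(34,4)·0.177^4·0.823^30 = 0.131881
1 − 0.256544 = 0.743456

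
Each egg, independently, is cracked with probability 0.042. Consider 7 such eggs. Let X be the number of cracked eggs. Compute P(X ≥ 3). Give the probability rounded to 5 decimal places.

0.00228

X ~ Binomial(7, 0.042); P(X ≥ 3) = Σ C(7,k) p^k (1−p)^(7−k) over k:
  k=3: C(7,3)·0.042^3·0.958^4 = 0.0021841
  k=4: C(7,4)·0.042^4·0.958^3 = 0.0000958
  k=5: C(7,5)·0.042^5·0.958^2 = 0.0000025
  k=6: C(7,6)·0.042^6·0.958^1 = 0.0000000
  k=7: C(7,7)·0.042^7·0.958^0 = 0.0000000
Total = 0.0022824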